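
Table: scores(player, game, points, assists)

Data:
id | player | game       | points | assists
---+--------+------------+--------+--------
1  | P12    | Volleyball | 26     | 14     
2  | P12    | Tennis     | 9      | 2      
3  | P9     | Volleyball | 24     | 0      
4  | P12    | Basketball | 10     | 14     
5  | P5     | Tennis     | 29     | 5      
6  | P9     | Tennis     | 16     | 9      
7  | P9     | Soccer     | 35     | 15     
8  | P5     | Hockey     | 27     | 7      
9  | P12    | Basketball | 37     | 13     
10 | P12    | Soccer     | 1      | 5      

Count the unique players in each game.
SELECT game, COUNT(DISTINCT player)
FROM scores
GROUP BY game

Result:
  Basketball: 1 distinct
  Hockey: 1 distinct
  Soccer: 2 distinct
  Tennis: 3 distinct
  Volleyball: 2 distinct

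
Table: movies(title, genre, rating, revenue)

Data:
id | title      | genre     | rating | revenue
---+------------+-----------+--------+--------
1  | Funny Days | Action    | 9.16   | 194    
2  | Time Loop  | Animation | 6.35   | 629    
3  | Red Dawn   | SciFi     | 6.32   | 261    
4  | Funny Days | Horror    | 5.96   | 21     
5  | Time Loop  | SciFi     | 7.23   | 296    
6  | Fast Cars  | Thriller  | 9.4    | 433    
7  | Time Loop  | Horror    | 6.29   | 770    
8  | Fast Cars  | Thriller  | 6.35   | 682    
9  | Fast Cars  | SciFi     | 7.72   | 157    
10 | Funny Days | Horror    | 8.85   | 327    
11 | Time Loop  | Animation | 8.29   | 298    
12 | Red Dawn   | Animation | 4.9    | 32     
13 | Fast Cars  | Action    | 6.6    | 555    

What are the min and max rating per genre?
SELECT genre, MIN(rating), MAX(rating)
FROM movies
GROUP BY genre

Result:
  Action: min=6.60, max=9.16
  Animation: min=4.90, max=8.29
  Horror: min=5.96, max=8.85
  SciFi: min=6.32, max=7.72
  Thriller: min=6.35, max=9.40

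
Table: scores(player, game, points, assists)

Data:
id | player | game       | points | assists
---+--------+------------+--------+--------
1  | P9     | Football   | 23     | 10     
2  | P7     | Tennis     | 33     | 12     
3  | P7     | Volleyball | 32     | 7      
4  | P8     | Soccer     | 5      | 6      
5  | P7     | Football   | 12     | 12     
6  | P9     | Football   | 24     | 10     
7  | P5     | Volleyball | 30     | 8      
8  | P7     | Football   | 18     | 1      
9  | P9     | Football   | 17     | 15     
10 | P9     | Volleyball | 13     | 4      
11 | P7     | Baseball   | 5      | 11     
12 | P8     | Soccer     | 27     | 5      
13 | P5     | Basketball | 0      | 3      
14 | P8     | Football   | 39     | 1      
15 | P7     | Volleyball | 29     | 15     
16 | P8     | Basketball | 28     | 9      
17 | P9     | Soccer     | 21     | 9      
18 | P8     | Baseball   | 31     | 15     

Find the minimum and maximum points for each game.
SELECT game, MIN(points), MAX(points)
FROM scores
GROUP BY game

Result:
  Baseball: min=5, max=31
  Basketball: min=0, max=28
  Football: min=12, max=39
  Soccer: min=5, max=27
  Tennis: min=33, max=33
  Volleyball: min=13, max=32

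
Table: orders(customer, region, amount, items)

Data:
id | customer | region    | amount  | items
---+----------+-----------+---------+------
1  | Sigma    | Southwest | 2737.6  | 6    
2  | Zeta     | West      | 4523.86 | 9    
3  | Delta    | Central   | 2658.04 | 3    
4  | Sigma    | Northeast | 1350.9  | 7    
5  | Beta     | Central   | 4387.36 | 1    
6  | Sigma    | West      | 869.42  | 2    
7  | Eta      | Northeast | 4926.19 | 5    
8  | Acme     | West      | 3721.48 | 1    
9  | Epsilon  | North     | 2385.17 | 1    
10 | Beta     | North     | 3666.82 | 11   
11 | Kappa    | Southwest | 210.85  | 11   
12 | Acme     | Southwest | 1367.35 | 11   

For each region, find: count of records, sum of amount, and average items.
SELECT region,
       COUNT(*) as cnt,
       SUM(amount) as total_amount,
       AVG(items) as avg_items
FROM orders
GROUP BY region

Result:
  Central: 2 records, 7045.40 total amount, 2.00 avg items
  North: 2 records, 6051.99 total amount, 6.00 avg items
  Northeast: 2 records, 6277.09 total amount, 6.00 avg items
  Southwest: 3 records, 4315.80 total amount, 9.33 avg items
  West: 3 records, 9114.76 total amount, 4.00 avg items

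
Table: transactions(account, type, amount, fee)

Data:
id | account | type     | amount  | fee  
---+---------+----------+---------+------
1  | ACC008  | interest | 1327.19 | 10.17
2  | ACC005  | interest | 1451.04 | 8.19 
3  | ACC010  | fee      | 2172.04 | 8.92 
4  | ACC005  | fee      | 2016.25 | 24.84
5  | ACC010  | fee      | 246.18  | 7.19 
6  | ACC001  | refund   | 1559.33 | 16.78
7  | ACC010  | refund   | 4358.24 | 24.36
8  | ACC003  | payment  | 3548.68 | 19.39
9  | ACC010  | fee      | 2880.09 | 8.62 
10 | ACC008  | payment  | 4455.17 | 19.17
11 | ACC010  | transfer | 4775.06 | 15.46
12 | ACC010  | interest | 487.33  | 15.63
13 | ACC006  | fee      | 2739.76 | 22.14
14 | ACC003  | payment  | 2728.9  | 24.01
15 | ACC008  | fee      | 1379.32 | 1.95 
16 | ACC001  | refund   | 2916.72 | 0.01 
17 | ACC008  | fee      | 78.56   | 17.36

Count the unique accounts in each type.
SELECT type, COUNT(DISTINCT account)
FROM transactions
GROUP BY type

Result:
  fee: 4 distinct
  interest: 3 distinct
  payment: 2 distinct
  refund: 2 distinct
  transfer: 1 distinct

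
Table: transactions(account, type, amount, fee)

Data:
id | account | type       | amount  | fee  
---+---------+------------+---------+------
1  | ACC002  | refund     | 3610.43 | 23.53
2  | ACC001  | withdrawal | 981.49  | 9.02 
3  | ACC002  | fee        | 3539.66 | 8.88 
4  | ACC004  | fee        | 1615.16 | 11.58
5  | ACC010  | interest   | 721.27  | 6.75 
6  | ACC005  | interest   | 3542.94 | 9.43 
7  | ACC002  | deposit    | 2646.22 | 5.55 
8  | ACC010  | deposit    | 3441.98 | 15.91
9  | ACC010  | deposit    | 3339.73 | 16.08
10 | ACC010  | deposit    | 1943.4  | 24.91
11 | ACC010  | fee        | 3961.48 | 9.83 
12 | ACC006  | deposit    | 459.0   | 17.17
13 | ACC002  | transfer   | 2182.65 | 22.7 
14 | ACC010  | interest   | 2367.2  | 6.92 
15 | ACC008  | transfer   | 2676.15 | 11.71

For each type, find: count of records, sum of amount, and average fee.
SELECT type,
       COUNT(*) as cnt,
       SUM(amount) as total_amount,
       AVG(fee) as avg_fee
FROM transactions
GROUP BY type

Result:
  deposit: 5 records, 11830.33 total amount, 15.92 avg fee
  fee: 3 records, 9116.30 total amount, 10.10 avg fee
  interest: 3 records, 6631.41 total amount, 7.70 avg fee
  refund: 1 records, 3610.43 total amount, 23.53 avg fee
  transfer: 2 records, 4858.80 total amount, 17.21 avg fee
  withdrawal: 1 records, 981.49 total amount, 9.02 avg fee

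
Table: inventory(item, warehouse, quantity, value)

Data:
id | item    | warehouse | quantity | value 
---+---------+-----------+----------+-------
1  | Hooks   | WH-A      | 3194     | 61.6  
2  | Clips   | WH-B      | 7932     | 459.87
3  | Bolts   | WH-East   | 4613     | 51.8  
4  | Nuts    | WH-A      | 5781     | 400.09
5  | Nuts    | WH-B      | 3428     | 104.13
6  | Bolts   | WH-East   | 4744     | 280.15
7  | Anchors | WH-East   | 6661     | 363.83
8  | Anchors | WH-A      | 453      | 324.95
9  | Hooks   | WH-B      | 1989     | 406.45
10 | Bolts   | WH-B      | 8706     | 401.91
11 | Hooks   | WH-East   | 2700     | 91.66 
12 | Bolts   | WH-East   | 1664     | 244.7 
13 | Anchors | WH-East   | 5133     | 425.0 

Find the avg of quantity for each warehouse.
SELECT warehouse, AVG(quantity) as result
FROM inventory
GROUP BY warehouse

Result:
  WH-A: 3142.67
  WH-B: 5513.75
  WH-East: 4252.50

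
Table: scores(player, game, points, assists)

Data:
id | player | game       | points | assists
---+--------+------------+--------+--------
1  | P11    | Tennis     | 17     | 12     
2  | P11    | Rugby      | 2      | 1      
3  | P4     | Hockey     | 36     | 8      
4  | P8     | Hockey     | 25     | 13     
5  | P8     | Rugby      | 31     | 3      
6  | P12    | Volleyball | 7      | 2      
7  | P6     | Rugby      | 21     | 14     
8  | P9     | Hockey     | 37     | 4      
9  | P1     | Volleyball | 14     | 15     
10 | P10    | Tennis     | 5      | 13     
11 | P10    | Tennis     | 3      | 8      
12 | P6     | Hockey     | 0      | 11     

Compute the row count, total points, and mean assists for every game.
SELECT game,
       COUNT(*) as cnt,
       SUM(points) as total_points,
       AVG(assists) as avg_assists
FROM scores
GROUP BY game

Result:
  Hockey: 4 records, 98 total points, 9.00 avg assists
  Rugby: 3 records, 54 total points, 6.00 avg assists
  Tennis: 3 records, 25 total points, 11.00 avg assists
  Volleyball: 2 records, 21 total points, 8.50 avg assists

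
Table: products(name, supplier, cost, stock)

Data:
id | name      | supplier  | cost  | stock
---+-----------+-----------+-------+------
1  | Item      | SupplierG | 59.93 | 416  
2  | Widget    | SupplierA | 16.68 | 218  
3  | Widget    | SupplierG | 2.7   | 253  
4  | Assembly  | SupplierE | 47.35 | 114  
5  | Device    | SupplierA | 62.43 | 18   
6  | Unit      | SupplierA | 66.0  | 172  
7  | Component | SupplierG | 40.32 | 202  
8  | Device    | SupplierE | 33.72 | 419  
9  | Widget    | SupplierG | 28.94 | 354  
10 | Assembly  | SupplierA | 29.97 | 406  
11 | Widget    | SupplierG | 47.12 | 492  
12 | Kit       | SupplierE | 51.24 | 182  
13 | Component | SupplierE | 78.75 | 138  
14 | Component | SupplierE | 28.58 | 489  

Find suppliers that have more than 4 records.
SELECT supplier, COUNT(*) as cnt
FROM products
GROUP BY supplier
HAVING COUNT(*) > 4

Result:
  SupplierE: 5
  SupplierG: 5

Note: HAVING filters groups after aggregation, WHERE filters rows before.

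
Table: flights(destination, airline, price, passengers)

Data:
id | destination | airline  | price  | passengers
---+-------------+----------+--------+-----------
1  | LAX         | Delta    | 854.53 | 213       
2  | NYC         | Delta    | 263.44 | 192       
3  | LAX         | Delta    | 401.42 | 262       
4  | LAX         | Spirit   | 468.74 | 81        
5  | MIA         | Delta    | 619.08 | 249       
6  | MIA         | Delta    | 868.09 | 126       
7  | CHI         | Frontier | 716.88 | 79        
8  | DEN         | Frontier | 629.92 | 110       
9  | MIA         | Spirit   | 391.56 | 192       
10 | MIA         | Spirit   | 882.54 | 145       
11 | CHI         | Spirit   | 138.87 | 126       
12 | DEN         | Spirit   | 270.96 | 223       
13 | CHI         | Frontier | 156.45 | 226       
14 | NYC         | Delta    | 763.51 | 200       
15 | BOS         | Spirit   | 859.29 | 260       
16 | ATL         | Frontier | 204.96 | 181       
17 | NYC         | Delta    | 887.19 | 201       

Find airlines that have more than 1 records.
SELECT airline, COUNT(*) as cnt
FROM flights
GROUP BY airline
HAVING COUNT(*) > 1

Result:
  Delta: 7
  Frontier: 4
  Spirit: 6

Note: HAVING filters groups after aggregation, WHERE filters rows before.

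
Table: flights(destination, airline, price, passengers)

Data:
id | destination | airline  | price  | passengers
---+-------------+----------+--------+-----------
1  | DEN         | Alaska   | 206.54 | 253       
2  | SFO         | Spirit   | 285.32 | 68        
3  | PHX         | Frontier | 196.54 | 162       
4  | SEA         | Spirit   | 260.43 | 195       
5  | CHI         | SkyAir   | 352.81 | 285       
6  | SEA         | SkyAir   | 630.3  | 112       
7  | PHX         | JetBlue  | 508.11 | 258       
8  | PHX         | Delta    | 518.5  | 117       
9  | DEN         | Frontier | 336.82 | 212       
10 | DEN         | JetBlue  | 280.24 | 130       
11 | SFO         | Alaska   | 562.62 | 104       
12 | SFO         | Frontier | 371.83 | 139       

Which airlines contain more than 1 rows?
SELECT airline, COUNT(*) as cnt
FROM flights
GROUP BY airline
HAVING COUNT(*) > 1

Result:
  Alaska: 2
  Frontier: 3
  JetBlue: 2
  SkyAir: 2
  Spirit: 2

Note: HAVING filters groups after aggregation, WHERE filters rows before.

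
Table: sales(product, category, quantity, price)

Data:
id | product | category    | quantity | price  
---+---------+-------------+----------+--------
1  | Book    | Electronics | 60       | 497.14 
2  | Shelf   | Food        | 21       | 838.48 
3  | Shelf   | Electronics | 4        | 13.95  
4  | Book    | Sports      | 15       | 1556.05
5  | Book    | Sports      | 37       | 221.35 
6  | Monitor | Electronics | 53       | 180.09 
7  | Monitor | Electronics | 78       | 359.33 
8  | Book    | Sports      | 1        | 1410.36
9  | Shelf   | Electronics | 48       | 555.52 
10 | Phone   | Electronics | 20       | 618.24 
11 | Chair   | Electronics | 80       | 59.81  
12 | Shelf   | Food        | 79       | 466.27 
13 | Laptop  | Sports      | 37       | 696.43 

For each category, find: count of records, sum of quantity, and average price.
SELECT category,
       COUNT(*) as cnt,
       SUM(quantity) as total_quantity,
       AVG(price) as avg_price
FROM sales
GROUP BY category

Result:
  Electronics: 7 records, 343 total quantity, 326.30 avg price
  Food: 2 records, 100 total quantity, 652.38 avg price
  Sports: 4 records, 90 total quantity, 971.05 avg price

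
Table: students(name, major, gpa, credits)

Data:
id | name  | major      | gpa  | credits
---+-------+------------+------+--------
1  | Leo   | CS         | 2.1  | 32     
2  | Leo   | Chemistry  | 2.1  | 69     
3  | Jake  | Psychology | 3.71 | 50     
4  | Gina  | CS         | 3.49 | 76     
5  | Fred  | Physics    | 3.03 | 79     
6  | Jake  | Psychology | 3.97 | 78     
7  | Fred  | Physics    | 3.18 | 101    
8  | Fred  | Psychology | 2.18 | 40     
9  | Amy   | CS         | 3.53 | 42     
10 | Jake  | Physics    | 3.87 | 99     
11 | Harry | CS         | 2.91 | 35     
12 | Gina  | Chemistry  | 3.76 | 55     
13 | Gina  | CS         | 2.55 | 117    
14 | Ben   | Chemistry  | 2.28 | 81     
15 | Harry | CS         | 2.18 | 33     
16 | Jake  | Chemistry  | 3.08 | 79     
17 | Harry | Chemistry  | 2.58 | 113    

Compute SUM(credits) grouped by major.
SELECT major, SUM(credits) as result
FROM students
GROUP BY major

Result:
  CS: 335
  Chemistry: 397
  Physics: 279
  Psychology: 168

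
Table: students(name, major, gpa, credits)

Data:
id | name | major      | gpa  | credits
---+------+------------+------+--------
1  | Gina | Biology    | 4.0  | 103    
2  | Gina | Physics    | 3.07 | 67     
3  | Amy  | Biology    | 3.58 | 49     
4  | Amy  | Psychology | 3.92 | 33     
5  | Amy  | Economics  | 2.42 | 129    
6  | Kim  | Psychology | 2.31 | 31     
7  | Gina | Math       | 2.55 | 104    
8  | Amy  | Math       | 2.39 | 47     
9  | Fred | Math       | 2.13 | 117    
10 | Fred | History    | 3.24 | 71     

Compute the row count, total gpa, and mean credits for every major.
SELECT major,
       COUNT(*) as cnt,
       SUM(gpa) as total_gpa,
       AVG(credits) as avg_credits
FROM students
GROUP BY major

Result:
  Biology: 2 records, 7.58 total gpa, 76.00 avg credits
  Economics: 1 records, 2.42 total gpa, 129.00 avg credits
  History: 1 records, 3.24 total gpa, 71.00 avg credits
  Math: 3 records, 7.07 total gpa, 89.33 avg credits
  Physics: 1 records, 3.07 total gpa, 67.00 avg credits
  Psychology: 2 records, 6.23 total gpa, 32.00 avg credits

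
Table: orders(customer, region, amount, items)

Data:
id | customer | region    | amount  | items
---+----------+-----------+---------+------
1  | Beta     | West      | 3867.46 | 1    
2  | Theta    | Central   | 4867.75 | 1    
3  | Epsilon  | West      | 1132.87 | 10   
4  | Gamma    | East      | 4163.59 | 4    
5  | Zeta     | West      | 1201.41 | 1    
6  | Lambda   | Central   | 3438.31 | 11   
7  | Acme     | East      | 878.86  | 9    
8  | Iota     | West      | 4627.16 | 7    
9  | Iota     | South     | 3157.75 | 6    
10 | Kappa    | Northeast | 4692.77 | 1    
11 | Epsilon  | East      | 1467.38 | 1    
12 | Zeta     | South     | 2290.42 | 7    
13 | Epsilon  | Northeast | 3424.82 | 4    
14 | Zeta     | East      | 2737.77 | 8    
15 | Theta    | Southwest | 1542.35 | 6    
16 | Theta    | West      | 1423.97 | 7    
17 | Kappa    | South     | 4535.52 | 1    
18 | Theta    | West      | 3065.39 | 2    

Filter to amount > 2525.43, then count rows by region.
SELECT region, COUNT(*)
FROM orders
WHERE amount > 2525.43
GROUP BY region

Note: WHERE filters rows before grouping.

Result:
  Central: 2
  East: 2
  Northeast: 2
  South: 2
  West: 3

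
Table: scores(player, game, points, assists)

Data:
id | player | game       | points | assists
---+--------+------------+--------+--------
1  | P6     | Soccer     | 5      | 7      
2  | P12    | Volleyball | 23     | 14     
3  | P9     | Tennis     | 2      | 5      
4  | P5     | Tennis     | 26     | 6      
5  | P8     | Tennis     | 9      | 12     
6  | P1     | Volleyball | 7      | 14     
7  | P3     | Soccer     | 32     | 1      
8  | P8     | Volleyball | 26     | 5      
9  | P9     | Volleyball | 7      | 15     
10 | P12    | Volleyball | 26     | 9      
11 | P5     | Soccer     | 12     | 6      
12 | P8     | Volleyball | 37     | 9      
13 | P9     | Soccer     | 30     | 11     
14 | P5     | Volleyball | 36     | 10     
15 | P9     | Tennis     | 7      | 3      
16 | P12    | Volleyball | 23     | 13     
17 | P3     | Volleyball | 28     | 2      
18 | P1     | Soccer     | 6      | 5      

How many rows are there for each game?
SELECT game, COUNT(*) as count
FROM scores
GROUP BY game

Result:
  Soccer: 5
  Tennis: 4
  Volleyball: 9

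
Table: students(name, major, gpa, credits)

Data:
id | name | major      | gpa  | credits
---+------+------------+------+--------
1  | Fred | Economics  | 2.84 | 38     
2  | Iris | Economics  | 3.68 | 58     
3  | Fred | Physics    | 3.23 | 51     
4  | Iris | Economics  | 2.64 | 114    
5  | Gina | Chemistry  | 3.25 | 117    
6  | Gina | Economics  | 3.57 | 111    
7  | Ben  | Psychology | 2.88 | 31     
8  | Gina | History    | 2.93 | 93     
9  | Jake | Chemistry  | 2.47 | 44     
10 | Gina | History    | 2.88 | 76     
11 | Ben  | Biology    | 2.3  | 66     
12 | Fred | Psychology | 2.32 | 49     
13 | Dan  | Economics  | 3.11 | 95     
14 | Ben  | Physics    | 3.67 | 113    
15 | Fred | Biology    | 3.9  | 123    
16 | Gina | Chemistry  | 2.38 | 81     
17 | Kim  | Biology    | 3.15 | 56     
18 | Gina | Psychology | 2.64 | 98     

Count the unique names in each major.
SELECT major, COUNT(DISTINCT name)
FROM students
GROUP BY major

Result:
  Biology: 3 distinct
  Chemistry: 2 distinct
  Economics: 4 distinct
  History: 1 distinct
  Physics: 2 distinct
  Psychology: 3 distinct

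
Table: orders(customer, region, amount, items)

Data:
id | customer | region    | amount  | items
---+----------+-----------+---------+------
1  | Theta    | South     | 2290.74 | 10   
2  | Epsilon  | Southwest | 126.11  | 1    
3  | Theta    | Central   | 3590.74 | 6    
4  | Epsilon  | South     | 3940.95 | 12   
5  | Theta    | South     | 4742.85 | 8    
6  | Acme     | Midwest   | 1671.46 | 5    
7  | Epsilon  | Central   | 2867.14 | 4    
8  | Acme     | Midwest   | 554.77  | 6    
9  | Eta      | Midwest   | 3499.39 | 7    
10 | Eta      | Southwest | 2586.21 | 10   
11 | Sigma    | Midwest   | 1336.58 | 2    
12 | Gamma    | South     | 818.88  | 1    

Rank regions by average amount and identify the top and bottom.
SELECT region, AVG(amount)
FROM orders
GROUP BY region
ORDER BY AVG(amount)

All groups:
  Southwest: 1356.16
  Midwest: 1765.55
  South: 2948.36
  Central: 3228.94

Highest: Central (3228.94)
Lowest: Southwest (1356.16)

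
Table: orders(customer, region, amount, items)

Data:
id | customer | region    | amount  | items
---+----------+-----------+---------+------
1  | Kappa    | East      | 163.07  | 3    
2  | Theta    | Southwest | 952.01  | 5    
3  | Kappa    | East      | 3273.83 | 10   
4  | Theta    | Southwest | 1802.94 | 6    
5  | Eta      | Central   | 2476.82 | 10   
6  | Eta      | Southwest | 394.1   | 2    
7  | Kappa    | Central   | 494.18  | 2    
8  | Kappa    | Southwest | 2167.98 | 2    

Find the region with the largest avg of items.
SELECT region, AVG(items) as val
FROM orders
GROUP BY region
ORDER BY val DESC
LIMIT 1

Result: East with avg(items) = 6.50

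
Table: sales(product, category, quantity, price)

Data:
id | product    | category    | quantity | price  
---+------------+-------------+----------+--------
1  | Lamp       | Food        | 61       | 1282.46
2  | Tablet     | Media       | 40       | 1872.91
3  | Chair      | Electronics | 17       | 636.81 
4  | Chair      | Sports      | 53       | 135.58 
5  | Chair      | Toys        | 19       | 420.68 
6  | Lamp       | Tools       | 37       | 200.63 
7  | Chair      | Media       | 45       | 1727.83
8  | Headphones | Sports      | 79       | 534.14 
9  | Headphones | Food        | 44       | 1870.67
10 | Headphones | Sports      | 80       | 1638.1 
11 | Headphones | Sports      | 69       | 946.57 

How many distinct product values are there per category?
SELECT category, COUNT(DISTINCT product)
FROM sales
GROUP BY category

Result:
  Electronics: 1 distinct
  Food: 2 distinct
  Media: 2 distinct
  Sports: 2 distinct
  Tools: 1 distinct
  Toys: 1 distinct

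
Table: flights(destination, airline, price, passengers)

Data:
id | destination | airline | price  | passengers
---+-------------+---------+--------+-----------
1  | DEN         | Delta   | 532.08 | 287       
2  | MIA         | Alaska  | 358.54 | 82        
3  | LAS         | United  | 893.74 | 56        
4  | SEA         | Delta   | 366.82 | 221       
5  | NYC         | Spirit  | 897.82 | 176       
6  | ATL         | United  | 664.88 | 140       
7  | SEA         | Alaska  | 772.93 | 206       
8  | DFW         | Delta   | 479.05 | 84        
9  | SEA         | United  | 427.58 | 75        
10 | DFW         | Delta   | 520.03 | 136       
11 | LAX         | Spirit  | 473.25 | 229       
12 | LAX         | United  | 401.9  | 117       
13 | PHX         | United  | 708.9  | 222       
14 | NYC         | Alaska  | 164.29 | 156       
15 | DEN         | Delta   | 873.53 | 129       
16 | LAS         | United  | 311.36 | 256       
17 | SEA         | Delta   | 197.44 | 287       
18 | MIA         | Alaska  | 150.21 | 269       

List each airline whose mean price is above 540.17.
SELECT airline, AVG(price)
FROM flights
GROUP BY airline
HAVING AVG(price) > 540.17

Result:
  Spirit: avg=685.54
  United: avg=568.06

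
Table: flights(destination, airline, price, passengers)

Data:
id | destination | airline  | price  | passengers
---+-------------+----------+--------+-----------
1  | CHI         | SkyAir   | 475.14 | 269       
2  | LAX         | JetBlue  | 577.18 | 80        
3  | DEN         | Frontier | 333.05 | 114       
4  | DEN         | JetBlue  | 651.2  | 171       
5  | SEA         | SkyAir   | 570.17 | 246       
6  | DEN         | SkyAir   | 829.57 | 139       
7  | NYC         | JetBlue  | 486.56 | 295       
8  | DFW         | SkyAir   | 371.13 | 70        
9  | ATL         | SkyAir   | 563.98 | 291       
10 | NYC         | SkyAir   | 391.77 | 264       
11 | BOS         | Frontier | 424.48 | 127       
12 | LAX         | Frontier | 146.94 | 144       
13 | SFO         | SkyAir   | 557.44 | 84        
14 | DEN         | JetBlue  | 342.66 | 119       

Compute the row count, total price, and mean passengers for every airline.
SELECT airline,
       COUNT(*) as cnt,
       SUM(price) as total_price,
       AVG(passengers) as avg_passengers
FROM flights
GROUP BY airline

Result:
  Frontier: 3 records, 904.47 total price, 128.33 avg passengers
  JetBlue: 4 records, 2057.60 total price, 166.25 avg passengers
  SkyAir: 7 records, 3759.20 total price, 194.71 avg passengers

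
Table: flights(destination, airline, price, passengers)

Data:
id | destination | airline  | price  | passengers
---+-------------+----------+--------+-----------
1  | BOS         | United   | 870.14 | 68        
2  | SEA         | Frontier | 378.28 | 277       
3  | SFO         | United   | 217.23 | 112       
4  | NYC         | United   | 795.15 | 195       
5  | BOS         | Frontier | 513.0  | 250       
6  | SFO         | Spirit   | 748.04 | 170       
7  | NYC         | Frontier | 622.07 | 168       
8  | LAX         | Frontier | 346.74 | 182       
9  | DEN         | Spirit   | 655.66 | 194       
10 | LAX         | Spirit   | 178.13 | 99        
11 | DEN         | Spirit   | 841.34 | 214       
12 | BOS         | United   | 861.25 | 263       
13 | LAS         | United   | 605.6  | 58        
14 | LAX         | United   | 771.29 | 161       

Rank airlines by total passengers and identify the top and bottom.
SELECT airline, SUM(passengers)
FROM flights
GROUP BY airline
ORDER BY SUM(passengers)

All groups:
  Spirit: 677
  United: 857
  Frontier: 877

Highest: Frontier (877)
Lowest: Spirit (677)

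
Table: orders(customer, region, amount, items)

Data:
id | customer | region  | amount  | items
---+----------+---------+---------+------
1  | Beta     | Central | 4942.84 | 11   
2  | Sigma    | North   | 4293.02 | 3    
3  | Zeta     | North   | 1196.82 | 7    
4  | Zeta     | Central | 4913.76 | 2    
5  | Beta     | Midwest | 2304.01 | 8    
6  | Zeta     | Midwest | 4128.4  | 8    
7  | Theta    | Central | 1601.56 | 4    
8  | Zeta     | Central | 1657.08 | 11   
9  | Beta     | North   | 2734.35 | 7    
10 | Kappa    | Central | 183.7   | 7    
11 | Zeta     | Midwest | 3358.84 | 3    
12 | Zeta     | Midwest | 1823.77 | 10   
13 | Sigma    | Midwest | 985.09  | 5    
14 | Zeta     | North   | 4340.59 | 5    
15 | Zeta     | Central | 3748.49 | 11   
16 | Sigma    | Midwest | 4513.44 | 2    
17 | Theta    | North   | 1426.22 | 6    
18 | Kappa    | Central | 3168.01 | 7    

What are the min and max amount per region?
SELECT region, MIN(amount), MAX(amount)
FROM orders
GROUP BY region

Result:
  Central: min=183.70, max=4942.84
  Midwest: min=985.09, max=4513.44
  North: min=1196.82, max=4340.59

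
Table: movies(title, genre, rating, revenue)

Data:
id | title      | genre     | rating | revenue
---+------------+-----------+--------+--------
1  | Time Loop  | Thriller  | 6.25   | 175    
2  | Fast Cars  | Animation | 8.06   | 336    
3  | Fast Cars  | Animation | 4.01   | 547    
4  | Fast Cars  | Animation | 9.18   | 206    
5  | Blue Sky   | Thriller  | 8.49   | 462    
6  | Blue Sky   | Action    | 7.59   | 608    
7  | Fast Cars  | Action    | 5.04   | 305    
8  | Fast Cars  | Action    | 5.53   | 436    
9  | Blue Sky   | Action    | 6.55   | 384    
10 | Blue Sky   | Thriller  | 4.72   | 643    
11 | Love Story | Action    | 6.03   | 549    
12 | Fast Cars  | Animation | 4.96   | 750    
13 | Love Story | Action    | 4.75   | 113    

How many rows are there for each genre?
SELECT genre, COUNT(*) as count
FROM movies
GROUP BY genre

Result:
  Action: 6
  Animation: 4
  Thriller: 3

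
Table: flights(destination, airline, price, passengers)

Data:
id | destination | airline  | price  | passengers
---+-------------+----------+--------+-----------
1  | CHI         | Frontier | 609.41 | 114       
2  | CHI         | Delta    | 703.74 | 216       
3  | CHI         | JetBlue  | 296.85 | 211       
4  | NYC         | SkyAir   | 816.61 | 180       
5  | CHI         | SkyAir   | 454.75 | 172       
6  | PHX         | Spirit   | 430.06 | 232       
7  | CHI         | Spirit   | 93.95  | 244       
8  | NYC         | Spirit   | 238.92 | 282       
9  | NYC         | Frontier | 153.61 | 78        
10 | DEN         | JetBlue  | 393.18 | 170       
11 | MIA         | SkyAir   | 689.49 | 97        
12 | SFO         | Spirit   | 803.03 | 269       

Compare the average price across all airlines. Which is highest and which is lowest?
SELECT airline, AVG(price)
FROM flights
GROUP BY airline
ORDER BY AVG(price)

All groups:
  JetBlue: 345.02
  Frontier: 381.51
  Spirit: 391.49
  SkyAir: 653.62
  Delta: 703.74

Highest: Delta (703.74)
Lowest: JetBlue (345.02)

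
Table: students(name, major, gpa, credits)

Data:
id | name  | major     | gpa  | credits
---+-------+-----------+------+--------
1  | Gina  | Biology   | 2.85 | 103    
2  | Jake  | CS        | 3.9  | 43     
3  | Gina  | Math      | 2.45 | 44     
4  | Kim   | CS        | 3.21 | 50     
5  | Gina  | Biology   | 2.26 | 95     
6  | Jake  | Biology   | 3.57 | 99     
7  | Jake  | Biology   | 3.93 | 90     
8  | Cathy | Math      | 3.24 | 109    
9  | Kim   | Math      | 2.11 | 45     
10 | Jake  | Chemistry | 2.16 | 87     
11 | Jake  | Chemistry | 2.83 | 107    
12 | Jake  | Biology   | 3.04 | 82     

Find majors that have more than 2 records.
SELECT major, COUNT(*) as cnt
FROM students
GROUP BY major
HAVING COUNT(*) > 2

Result:
  Biology: 5
  Math: 3

Note: HAVING filters groups after aggregation, WHERE filters rows before.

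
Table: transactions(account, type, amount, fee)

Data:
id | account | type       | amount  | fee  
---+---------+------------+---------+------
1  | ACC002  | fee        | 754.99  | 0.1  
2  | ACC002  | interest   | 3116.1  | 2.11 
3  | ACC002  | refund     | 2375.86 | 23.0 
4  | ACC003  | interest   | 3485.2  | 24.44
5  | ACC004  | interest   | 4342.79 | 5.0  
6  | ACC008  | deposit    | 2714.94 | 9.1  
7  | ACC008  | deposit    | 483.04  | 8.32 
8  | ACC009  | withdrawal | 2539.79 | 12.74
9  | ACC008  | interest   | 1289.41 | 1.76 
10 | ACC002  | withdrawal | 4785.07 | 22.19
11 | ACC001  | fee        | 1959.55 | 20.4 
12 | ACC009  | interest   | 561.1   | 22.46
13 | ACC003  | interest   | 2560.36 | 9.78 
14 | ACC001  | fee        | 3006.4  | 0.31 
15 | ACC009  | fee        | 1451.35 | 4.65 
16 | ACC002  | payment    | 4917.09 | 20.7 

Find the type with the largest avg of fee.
SELECT type, AVG(fee) as val
FROM transactions
GROUP BY type
ORDER BY val DESC
LIMIT 1

Result: refund with avg(fee) = 23.00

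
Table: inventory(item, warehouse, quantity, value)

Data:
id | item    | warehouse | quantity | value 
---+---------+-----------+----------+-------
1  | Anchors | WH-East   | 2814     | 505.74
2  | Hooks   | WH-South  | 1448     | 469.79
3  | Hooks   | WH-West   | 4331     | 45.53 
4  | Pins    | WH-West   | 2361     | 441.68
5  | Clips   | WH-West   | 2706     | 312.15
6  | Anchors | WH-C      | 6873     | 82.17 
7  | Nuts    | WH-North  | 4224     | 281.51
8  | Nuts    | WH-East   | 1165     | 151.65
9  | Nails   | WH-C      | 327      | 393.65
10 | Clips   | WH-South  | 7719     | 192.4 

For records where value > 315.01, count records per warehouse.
SELECT warehouse, COUNT(*)
FROM inventory
WHERE value > 315.01
GROUP BY warehouse

Note: WHERE filters rows before grouping.

Result:
  WH-C: 1
  WH-East: 1
  WH-South: 1
  WH-West: 1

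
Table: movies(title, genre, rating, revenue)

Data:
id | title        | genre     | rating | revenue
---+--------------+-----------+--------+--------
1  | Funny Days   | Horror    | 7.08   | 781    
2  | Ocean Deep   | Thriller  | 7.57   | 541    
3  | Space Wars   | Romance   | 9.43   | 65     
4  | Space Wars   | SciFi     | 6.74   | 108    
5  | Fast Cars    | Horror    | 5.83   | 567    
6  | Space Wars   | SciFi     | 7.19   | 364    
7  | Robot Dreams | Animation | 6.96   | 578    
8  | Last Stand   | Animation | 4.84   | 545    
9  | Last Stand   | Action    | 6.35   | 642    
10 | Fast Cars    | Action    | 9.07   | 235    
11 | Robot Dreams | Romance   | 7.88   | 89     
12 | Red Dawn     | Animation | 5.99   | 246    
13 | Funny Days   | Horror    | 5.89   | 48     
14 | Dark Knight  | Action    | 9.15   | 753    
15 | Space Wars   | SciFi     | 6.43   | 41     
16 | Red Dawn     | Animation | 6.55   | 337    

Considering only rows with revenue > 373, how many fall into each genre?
SELECT genre, COUNT(*)
FROM movies
WHERE revenue > 373
GROUP BY genre

Note: WHERE filters rows before grouping.

Result:
  Action: 2
  Animation: 2
  Horror: 2
  Thriller: 1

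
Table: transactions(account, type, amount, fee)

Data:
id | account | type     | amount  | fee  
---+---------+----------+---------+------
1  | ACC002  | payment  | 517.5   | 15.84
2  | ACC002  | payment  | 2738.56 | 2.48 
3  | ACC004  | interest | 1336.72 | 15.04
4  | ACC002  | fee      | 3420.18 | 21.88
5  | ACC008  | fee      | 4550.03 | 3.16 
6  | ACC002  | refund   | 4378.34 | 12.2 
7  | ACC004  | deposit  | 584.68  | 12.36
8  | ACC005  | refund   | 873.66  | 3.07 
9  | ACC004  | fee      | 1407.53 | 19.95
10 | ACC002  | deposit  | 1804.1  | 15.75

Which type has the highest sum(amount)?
SELECT type, SUM(amount) as val
FROM transactions
GROUP BY type
ORDER BY val DESC
LIMIT 1

Result: fee with sum(amount) = 9377.74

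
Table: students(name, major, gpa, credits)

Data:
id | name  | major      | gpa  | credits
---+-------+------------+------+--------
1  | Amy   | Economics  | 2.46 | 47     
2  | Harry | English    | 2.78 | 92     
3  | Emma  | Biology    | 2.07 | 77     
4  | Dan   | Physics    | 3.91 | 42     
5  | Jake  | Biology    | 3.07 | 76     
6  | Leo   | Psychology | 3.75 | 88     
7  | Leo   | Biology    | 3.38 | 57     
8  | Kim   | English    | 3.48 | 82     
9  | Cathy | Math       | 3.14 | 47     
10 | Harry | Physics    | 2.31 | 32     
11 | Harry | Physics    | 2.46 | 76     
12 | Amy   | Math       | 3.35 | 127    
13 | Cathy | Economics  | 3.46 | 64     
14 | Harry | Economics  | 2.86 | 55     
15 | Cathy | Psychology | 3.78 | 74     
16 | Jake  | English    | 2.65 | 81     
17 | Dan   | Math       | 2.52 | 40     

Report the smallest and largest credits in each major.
SELECT major, MIN(credits), MAX(credits)
FROM students
GROUP BY major

Result:
  Biology: min=57, max=77
  Economics: min=47, max=64
  English: min=81, max=92
  Math: min=40, max=127
  Physics: min=32, max=76
  Psychology: min=74, max=88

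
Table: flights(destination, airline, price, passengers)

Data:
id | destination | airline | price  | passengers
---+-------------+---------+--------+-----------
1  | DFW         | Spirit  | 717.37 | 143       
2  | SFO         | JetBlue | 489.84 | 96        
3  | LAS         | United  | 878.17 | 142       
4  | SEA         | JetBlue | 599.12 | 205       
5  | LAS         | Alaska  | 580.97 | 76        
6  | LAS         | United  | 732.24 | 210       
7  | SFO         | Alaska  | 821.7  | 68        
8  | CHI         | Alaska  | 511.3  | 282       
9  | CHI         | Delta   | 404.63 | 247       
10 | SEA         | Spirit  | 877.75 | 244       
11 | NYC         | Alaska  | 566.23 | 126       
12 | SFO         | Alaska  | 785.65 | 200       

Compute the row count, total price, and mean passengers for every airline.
SELECT airline,
       COUNT(*) as cnt,
       SUM(price) as total_price,
       AVG(passengers) as avg_passengers
FROM flights
GROUP BY airline

Result:
  Alaska: 5 records, 3265.85 total price, 150.40 avg passengers
  Delta: 1 records, 404.63 total price, 247.00 avg passengers
  JetBlue: 2 records, 1088.96 total price, 150.50 avg passengers
  Spirit: 2 records, 1595.12 total price, 193.50 avg passengers
  United: 2 records, 1610.41 total price, 176.00 avg passengers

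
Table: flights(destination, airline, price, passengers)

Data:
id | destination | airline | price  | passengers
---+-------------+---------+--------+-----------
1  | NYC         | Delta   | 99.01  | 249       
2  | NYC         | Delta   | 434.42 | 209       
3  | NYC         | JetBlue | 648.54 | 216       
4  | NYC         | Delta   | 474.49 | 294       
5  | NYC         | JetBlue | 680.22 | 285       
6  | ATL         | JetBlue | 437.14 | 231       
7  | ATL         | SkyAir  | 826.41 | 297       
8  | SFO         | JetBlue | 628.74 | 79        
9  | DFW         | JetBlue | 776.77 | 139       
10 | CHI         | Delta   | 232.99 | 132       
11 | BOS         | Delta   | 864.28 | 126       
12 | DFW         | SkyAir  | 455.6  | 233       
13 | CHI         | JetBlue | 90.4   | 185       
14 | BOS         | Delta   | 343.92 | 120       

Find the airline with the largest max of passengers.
SELECT airline, MAX(passengers) as val
FROM flights
GROUP BY airline
ORDER BY val DESC
LIMIT 1

Result: SkyAir with max(passengers) = 297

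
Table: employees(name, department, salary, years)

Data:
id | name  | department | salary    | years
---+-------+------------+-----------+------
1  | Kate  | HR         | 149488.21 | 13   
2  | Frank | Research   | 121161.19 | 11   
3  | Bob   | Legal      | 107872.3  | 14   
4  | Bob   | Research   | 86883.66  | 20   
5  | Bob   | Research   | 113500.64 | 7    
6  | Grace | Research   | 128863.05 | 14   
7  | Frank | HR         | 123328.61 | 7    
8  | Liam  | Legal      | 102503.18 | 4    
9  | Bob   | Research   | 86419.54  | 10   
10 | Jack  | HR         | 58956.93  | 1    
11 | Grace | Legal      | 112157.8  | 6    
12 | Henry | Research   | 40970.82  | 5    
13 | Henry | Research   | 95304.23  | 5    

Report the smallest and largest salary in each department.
SELECT department, MIN(salary), MAX(salary)
FROM employees
GROUP BY department

Result:
  HR: min=58956.93, max=149488.21
  Legal: min=102503.18, max=112157.80
  Research: min=40970.82, max=128863.05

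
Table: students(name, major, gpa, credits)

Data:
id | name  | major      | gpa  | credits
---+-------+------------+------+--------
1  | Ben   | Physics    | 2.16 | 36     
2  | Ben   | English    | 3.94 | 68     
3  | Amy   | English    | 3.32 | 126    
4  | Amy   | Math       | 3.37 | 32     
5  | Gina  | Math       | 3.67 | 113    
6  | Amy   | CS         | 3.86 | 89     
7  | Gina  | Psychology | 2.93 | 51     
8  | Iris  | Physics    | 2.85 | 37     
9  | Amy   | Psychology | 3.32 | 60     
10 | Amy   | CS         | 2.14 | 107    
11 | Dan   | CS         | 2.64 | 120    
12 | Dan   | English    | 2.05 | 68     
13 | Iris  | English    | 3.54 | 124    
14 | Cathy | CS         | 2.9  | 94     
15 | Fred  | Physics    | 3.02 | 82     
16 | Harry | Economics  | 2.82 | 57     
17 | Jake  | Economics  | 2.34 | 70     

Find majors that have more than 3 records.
SELECT major, COUNT(*) as cnt
FROM students
GROUP BY major
HAVING COUNT(*) > 3

Result:
  CS: 4
  English: 4

Note: HAVING filters groups after aggregation, WHERE filters rows before.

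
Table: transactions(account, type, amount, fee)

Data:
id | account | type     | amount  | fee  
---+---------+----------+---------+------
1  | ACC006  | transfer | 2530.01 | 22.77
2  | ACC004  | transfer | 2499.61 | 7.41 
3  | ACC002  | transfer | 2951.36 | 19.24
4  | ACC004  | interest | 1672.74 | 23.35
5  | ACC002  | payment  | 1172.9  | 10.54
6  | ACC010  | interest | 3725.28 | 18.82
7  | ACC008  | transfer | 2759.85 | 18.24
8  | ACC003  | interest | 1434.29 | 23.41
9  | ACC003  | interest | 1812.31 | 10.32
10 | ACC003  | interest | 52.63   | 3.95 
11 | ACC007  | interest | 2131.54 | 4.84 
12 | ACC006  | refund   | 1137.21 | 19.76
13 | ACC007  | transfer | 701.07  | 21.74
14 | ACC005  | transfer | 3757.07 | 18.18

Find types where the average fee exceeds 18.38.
SELECT type, AVG(fee)
FROM transactions
GROUP BY type
HAVING AVG(fee) > 18.38

Result:
  refund: avg=19.76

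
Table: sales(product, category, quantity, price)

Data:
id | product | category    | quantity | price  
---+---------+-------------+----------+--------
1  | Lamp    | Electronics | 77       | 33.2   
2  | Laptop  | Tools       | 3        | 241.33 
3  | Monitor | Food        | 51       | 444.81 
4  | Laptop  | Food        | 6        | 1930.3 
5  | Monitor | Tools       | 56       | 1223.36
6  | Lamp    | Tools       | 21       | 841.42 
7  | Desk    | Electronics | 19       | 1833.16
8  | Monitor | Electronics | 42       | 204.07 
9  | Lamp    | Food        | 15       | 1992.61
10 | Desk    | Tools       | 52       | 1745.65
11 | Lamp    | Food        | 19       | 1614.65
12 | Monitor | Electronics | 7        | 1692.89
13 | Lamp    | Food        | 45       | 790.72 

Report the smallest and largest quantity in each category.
SELECT category, MIN(quantity), MAX(quantity)
FROM sales
GROUP BY category

Result:
  Electronics: min=7, max=77
  Food: min=6, max=51
  Tools: min=3, max=56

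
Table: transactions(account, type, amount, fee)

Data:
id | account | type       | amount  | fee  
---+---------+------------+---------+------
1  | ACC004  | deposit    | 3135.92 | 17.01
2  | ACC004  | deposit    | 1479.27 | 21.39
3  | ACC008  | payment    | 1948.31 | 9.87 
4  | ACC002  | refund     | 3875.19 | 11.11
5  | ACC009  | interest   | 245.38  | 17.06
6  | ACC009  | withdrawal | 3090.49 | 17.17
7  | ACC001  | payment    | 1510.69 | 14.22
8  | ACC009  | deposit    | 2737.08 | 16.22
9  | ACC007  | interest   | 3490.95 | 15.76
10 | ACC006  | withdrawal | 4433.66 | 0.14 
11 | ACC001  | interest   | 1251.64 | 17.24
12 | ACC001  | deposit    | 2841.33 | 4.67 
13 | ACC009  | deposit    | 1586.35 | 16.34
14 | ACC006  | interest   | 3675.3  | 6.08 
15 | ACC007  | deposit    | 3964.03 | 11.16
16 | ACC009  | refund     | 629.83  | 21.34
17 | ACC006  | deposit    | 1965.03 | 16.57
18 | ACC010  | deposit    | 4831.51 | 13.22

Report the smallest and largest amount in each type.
SELECT type, MIN(amount), MAX(amount)
FROM transactions
GROUP BY type

Result:
  deposit: min=1479.27, max=4831.51
  interest: min=245.38, max=3675.30
  payment: min=1510.69, max=1948.31
  refund: min=629.83, max=3875.19
  withdrawal: min=3090.49, max=4433.66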